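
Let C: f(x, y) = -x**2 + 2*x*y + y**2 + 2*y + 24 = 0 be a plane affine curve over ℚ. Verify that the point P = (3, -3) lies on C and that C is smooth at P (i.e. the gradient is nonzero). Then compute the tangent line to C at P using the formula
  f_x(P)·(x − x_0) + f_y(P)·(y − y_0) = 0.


Tangent line at P: -12*x + 2*y + 42 = 0.

Step 1: f(3, -3) = 0, so P lies on C.
Step 2: partial derivatives
  f_x(x, y) = -2*x + 2*y, f_y(x, y) = 2*x + 2*y + 2.
  f_x(P) = -12, f_y(P) = 2 (gradient nonzero, so P is smooth).
Step 3: tangent line at P: -12·(x − 3) + 2·(y − -3) = 0.
Expanding: -12*x + 2*y + 42 = 0.


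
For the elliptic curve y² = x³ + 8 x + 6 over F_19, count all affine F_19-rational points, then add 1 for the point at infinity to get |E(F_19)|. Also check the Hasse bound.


Affine points = {(0, 5), (0, 14), (2, 7), (2, 12), (3, 0), (4, 8), (4, 11), (5, 0), (6, 2), (6, 17), (7, 5), (7, 14), (9, 3), (9, 16), (11, 0), (12, 5), (12, 14), (15, 9), (15, 10), (17, 1), (17, 18), (18, 4), (18, 15)}; affine count = 23; |E(F_19)| = 24.

Discriminant check: Δ ∝ 4a³ + 27b² = 4·8³ + 27·6² = 4·512 + 27·36 ≡ 18 (mod 19). Nonzero ⇒ E is nonsingular.
For each x ∈ F_19, compute rhs = x³ + 8·x + 6 mod 19, then count y ∈ F_19 with y² ≡ rhs.
  x = 0: rhs = 6, matching y values: 5, 14 (2 points).
  x = 1: rhs = 15, matching y values: none (0 points).
  x = 2: rhs = 11, matching y values: 7, 12 (2 points).
  x = 3: rhs = 0, matching y values: 0 (1 points).
  x = 4: rhs = 7, matching y values: 8, 11 (2 points).
  x = 5: rhs = 0, matching y values: 0 (1 points).
  x = 6: rhs = 4, matching y values: 2, 17 (2 points).
  x = 7: rhs = 6, matching y values: 5, 14 (2 points).
  x = 8: rhs = 12, matching y values: none (0 points).
  x = 9: rhs = 9, matching y values: 3, 16 (2 points).
  x = 10: rhs = 3, matching y values: none (0 points).
  x = 11: rhs = 0, matching y values: 0 (1 points).
  x = 12: rhs = 6, matching y values: 5, 14 (2 points).
  x = 13: rhs = 8, matching y values: none (0 points).
  x = 14: rhs = 12, matching y values: none (0 points).
  x = 15: rhs = 5, matching y values: 9, 10 (2 points).
  x = 16: rhs = 12, matching y values: none (0 points).
  x = 17: rhs = 1, matching y values: 1, 18 (2 points).
  x = 18: rhs = 16, matching y values: 4, 15 (2 points).
Total affine count: 23.
Full point count |E(F_19)| = 23 + 1 = 24.
Hasse bound: |24 − (19+1)| = |4| = 4 ≤ 2√19 ≈ 8.7178 ✓.


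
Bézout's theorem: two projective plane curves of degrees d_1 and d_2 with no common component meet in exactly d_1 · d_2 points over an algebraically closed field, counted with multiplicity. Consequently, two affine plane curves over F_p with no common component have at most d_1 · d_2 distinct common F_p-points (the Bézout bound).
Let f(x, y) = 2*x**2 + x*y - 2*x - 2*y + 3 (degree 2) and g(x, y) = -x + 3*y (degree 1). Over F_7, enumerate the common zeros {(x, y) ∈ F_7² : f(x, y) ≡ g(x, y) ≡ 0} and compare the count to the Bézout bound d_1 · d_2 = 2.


Common zeros: {(2, 3)}; count = 1; Bézout bound = 2.

deg(f) = 2, deg(g) = 1, so Bézout bound = 2.
Scan x ∈ F_7. For each x, list the y ∈ F_7 with f(x, y) ≡ 0 and those with g(x, y) ≡ 0 (mod 7); the common zeros in that column are the intersection.
  x = 0: f ≡ 0 at y ∈ {5}; g ≡ 0 at y ∈ {0}; common: ∅.
  x = 1: f ≡ 0 at y ∈ {3}; g ≡ 0 at y ∈ {5}; common: ∅.
  x = 2: f ≡ 0 at y ∈ {0, 1, 2, 3, 4, 5, 6}; g ≡ 0 at y ∈ {3}; common: {3}.
  x = 3: f ≡ 0 at y ∈ {6}; g ≡ 0 at y ∈ {1}; common: ∅.
  x = 4: f ≡ 0 at y ∈ {4}; g ≡ 0 at y ∈ {6}; common: ∅.
  x = 5: f ≡ 0 at y ∈ {2}; g ≡ 0 at y ∈ {4}; common: ∅.
  x = 6: f ≡ 0 at y ∈ {0}; g ≡ 0 at y ∈ {2}; common: ∅.
Collecting: common zeros = {(2, 3)}, so the count is 1.
Comparison with the Bézout bound: 1 ≤ 2 = deg(f)·deg(g), as expected for curves with no common component (the affine F_7-count falls short of the bound because intersections may lie at infinity, over extension fields, or carry multiplicity).


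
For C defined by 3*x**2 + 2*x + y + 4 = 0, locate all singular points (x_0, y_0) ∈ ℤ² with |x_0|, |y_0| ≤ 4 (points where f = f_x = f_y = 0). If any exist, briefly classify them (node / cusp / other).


No singular points in the scanned grid; C is smooth there.

Compute partial derivatives:
  f_x = 6*x + 2.
  f_y = 1.
f_y = 1 is a nonzero constant, so f_y never vanishes: no point (x, y) can satisfy f = f_x = f_y = 0. In particular no (x, y) ∈ {−4, ..., 4}² is singular; the curve is smooth.


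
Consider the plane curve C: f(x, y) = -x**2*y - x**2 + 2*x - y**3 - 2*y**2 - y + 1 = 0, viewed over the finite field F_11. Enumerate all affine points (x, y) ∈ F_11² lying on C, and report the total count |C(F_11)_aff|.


Affine F_11-points: {(0, 4), (2, 9), (3, 3), (5, 5), (5, 10), (7, 4), (7, 7), (7, 9), (9, 2), (10, 2), (10, 5)}; count = 11.

For each of the 121 pairs (x, y) ∈ F_11², evaluate f(x, y) mod 11. Record the zeros.
  x = 0: [0↦1, 1↦8, 2↦5, 3↦8, 4↦0, 5↦8, 6↦4, 7↦4, 8↦2, 9↦3, 10↦1]  zeros at y ∈ {4}
  x = 1: [0↦2, 1↦8, 2↦4, 3↦6, 4↦8, 5↦4, 6↦10, 7↦9, 8↦6, 9↦6, 10↦3]  zeros at y ∈ ∅
  x = 2: [0↦1, 1↦4, 2↦8, 3↦7, 4↦6, 5↦10, 6↦2, 7↦9, 8↦3, 9↦0, 10↦5]  zeros at y ∈ {9}
  x = 3: [0↦9, 1↦7, 2↦6, 3↦0, 4↦5, 5↦4, 6↦2, 7↦4, 8↦4, 9↦7, 10↦7]  zeros at y ∈ {3}
  x = 4: [0↦4, 1↦6, 2↦9, 3↦7, 4↦5, 5↦8, 6↦10, 7↦5, 8↦9, 9↦5, 10↦9]  zeros at y ∈ ∅
  x = 5: [0↦8, 1↦1, 2↦6, 3↦6, 4↦6, 5↦0, 6↦4, 7↦1, 8↦7, 9↦5, 10↦0]  zeros at y ∈ {5, 10}
  x = 6: [0↦10, 1↦3, 2↦8, 3↦8, 4↦8, 5↦2, 6↦6, 7↦3, 8↦9, 9↦7, 10↦2]  zeros at y ∈ ∅
  x = 7: [0↦10, 1↦1, 2↦4, 3↦2, 4↦0, 5↦3, 6↦5, 7↦0, 8↦4, 9↦0, 10↦4]  zeros at y ∈ {4, 7, 9}
  x = 8: [0↦8, 1↦6, 2↦5, 3↦10, 4↦4, 5↦3, 6↦1, 7↦3, 8↦3, 9↦6, 10↦6]  zeros at y ∈ ∅
  x = 9: [0↦4, 1↦7, 2↦0, 3↦10, 4↦9, 5↦2, 6↦5, 7↦1, 8↦6, 9↦3, 10↦8]  zeros at y ∈ {2}
  x = 10: [0↦9, 1↦4, 2↦0, 3↦2, 4↦4, 5↦0, 6↦6, 7↦5, 8↦2, 9↦2, 10↦10]  zeros at y ∈ {2, 5}
Collecting zeros: affine points = {(0, 4), (2, 9), (3, 3), (5, 5), (5, 10), (7, 4), (7, 7), (7, 9), (9, 2), (10, 2), (10, 5)}.
Total count |C(F_11)_aff| = 11.


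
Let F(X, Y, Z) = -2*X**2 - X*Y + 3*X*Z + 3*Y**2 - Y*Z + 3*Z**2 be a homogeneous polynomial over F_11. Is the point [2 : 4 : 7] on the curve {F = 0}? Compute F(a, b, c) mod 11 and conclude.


F(2,4,7) ≡ 6 (mod 11); P is NOT on the curve.

Evaluate F(2, 4, 7) term-by-term (mod 11).
  -2*X**2 ↦ -2·4·1·1 = -8
  -X*Y ↦ -1·2·4·1 = -8
  3*X*Z ↦ 3·2·1·7 = 42
  3*Y**2 ↦ 3·1·16·1 = 48
  -Y*Z ↦ -1·1·4·7 = -28
  3*Z**2 ↦ 3·1·1·49 = 147
Sum: F(2, 4, 7) = (-8) + (-8) + (42) + (48) + (-28) + (147) = 193.
Reducing mod 11: 193 ≡ 6 (mod 11).
Since F(a, b, c) ≡ 6 ≠ 0 (mod 11), P does NOT lie on the curve.


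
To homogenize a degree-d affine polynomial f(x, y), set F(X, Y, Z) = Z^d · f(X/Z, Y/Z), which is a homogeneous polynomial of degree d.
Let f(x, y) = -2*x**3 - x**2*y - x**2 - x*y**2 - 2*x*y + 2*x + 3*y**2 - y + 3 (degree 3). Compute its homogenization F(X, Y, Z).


F(X, Y, Z) = -2*X**3 - X**2*Y - X**2*Z - X*Y**2 - 2*X*Y*Z + 2*X*Z**2 + 3*Y**2*Z - Y*Z**2 + 3*Z**3

deg(f) = 3.
Substitute x = X/Z, y = Y/Z into f, then multiply by Z^3.
  monomial -2·x^3·y^0 ↦ -2·X^3·Y^0·Z^0.
  monomial -1·x^2·y^1 ↦ -1·X^2·Y^1·Z^0.
  monomial -1·x^2·y^0 ↦ -1·X^2·Y^0·Z^1.
  monomial -1·x^1·y^2 ↦ -1·X^1·Y^2·Z^0.
  monomial -2·x^1·y^1 ↦ -2·X^1·Y^1·Z^1.
  monomial 2·x^1·y^0 ↦ 2·X^1·Y^0·Z^2.
  monomial 3·x^0·y^2 ↦ 3·X^0·Y^2·Z^1.
  monomial -1·x^0·y^1 ↦ -1·X^0·Y^1·Z^2.
  monomial 3·x^0·y^0 ↦ 3·X^0·Y^0·Z^3.
Collecting: F(X, Y, Z) = -2*X**3 - X**2*Y - X**2*Z - X*Y**2 - 2*X*Y*Z + 2*X*Z**2 + 3*Y**2*Z - Y*Z**2 + 3*Z**3.


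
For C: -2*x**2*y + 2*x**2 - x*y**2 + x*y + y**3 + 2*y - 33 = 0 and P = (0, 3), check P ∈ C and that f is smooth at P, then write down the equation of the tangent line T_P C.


Tangent line at P: -6*x + 29*y - 87 = 0.

Step 1: f(0, 3) = 0, so P lies on C.
Step 2: partial derivatives
  f_x(x, y) = -4*x*y + 4*x - y**2 + y, f_y(x, y) = -2*x**2 - 2*x*y + x + 3*y**2 + 2.
  f_x(P) = -6, f_y(P) = 29 (gradient nonzero, so P is smooth).
Step 3: tangent line at P: -6·(x − 0) + 29·(y − 3) = 0.
Expanding: -6*x + 29*y - 87 = 0.


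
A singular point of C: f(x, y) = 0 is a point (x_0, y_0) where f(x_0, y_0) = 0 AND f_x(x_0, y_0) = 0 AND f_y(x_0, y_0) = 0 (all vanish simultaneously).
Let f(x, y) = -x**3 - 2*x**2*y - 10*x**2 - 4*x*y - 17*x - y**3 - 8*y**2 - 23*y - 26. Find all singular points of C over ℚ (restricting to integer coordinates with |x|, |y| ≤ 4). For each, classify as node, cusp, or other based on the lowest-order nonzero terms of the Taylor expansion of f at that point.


Singular points: {(-1, -3)}; classification: node.

Compute partial derivatives:
  f_x = -3*x**2 - 4*x*y - 20*x - 4*y - 17.
  f_y = -2*x**2 - 4*x - 3*y**2 - 16*y - 23.
Scan x_0 ∈ {−4, ..., 4}. For each x_0, f_y(x_0, y) is a polynomial in y; find its integer roots y ∈ {−4, ..., 4}, then test f_x and f at those candidates.
  x = -4: f_y(-4, y) = -3*y**2 - 16*y - 39; no integer root y with |y| ≤ 4.
  x = -3: f_y(-3, y) = -3*y**2 - 16*y - 29; no integer root y with |y| ≤ 4.
  x = -2: f_y(-2, y) = -3*y**2 - 16*y - 23; no integer root y with |y| ≤ 4.
  x = -1: f_y(-1, y) = -3*y**2 - 16*y - 21; vanishes at y ∈ {-3}. (-1, -3): f_x = 0, f = 0 — SINGULAR.
  x = 0: f_y(0, y) = -3*y**2 - 16*y - 23; no integer root y with |y| ≤ 4.
  x = 1: f_y(1, y) = -3*y**2 - 16*y - 29; no integer root y with |y| ≤ 4.
  x = 2: f_y(2, y) = -3*y**2 - 16*y - 39; no integer root y with |y| ≤ 4.
  x = 3: f_y(3, y) = -3*y**2 - 16*y - 53; no integer root y with |y| ≤ 4.
  x = 4: f_y(4, y) = -3*y**2 - 16*y - 71; no integer root y with |y| ≤ 4.
Only singular point on the grid: (-1, -3).
Classify: substitute x = -1 + u, y = -3 + v and expand: f = -u**3 - 2*u**2*v - u**2 - v**3 + v**2.
No constant or linear terms (consistent with a singular point). Quadratic part: -u**2 + v**2. Cubic part: -u**3 - 2*u**2*v - v**3.
The quadratic part v**2 - u**2 = (v − u)(v + u) splits into two distinct linear factors, so there are two distinct tangent lines y − -3 = ±(x − -1) — this is a node (ordinary double point).
Classification: node.


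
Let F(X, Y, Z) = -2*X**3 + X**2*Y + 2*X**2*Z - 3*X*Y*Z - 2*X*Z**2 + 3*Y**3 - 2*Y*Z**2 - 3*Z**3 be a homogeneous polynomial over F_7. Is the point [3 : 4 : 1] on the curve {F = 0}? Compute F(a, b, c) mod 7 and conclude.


F(3,4,1) ≡ 6 (mod 7); P is NOT on the curve.

Evaluate F(3, 4, 1) term-by-term (mod 7).
  -2*X**3 ↦ -2·27·1·1 = -54
  X**2*Y ↦ 1·9·4·1 = 36
  2*X**2*Z ↦ 2·9·1·1 = 18
  -3*X*Y*Z ↦ -3·3·4·1 = -36
  -2*X*Z**2 ↦ -2·3·1·1 = -6
  3*Y**3 ↦ 3·1·64·1 = 192
  -2*Y*Z**2 ↦ -2·1·4·1 = -8
  -3*Z**3 ↦ -3·1·1·1 = -3
Sum: F(3, 4, 1) = (-54) + (36) + (18) + (-36) + (-6) + (192) + (-8) + (-3) = 139.
Reducing mod 7: 139 ≡ 6 (mod 7).
Since F(a, b, c) ≡ 6 ≠ 0 (mod 7), P does NOT lie on the curve.


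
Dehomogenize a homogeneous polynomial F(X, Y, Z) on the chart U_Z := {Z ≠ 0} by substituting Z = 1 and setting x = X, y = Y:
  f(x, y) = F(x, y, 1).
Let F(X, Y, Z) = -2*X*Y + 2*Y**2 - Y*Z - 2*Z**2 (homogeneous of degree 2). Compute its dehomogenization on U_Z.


f(x, y) = -2*x*y + 2*y**2 - y - 2

On U_Z we set Z = 1. Each monomial c·X^i·Y^j·Z^k in F becomes c·x^i·y^j·1^k = c·x^i·y^j.
Substituting Z = 1: F(X, Y, 1) = -2*x*y + 2*y**2 - y - 2.
Note: deg(f) ≤ deg(F) = 2; strict inequality happens when F is divisible by Z (lost terms).


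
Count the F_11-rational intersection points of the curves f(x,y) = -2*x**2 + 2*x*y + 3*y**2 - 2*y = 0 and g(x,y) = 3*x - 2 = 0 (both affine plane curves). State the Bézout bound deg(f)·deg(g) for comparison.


Common zeros: {(8, 2), (8, 8)}; count = 2; Bézout bound = 2.

deg(f) = 2, deg(g) = 1, so Bézout bound = 2.
Scan x ∈ F_11. For each x, list the y ∈ F_11 with f(x, y) ≡ 0 and those with g(x, y) ≡ 0 (mod 11); the common zeros in that column are the intersection.
  x = 0: f ≡ 0 at y ∈ {0, 8}; g ≡ 0 at y ∈ ∅; common: ∅.
  x = 1: f ≡ 0 at y ∈ ∅; g ≡ 0 at y ∈ ∅; common: ∅.
  x = 2: f ≡ 0 at y ∈ {5, 9}; g ≡ 0 at y ∈ ∅; common: ∅.
  x = 3: f ≡ 0 at y ∈ {1, 5}; g ≡ 0 at y ∈ ∅; common: ∅.
  x = 4: f ≡ 0 at y ∈ ∅; g ≡ 0 at y ∈ ∅; common: ∅.
  x = 5: f ≡ 0 at y ∈ {2, 10}; g ≡ 0 at y ∈ ∅; common: ∅.
  x = 6: f ≡ 0 at y ∈ ∅; g ≡ 0 at y ∈ ∅; common: ∅.
  x = 7: f ≡ 0 at y ∈ {9}; g ≡ 0 at y ∈ ∅; common: ∅.
  x = 8: f ≡ 0 at y ∈ {2, 8}; g ≡ 0 at y ∈ {0, 1, 2, 3, 4, 5, 6, 7, 8, 9, 10}; common: {2, 8}.
  x = 9: f ≡ 0 at y ∈ {1}; g ≡ 0 at y ∈ ∅; common: ∅.
  x = 10: f ≡ 0 at y ∈ ∅; g ≡ 0 at y ∈ ∅; common: ∅.
Collecting: common zeros = {(8, 2), (8, 8)}, so the count is 2.
Comparison with the Bézout bound: 2 ≤ 2 = deg(f)·deg(g), as expected for curves with no common component (the bound is attained).


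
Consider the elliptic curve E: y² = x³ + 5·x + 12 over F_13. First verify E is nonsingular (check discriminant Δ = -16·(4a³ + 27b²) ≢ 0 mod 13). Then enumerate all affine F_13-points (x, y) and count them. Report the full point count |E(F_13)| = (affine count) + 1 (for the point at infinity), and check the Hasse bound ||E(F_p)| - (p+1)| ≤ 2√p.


Affine points = {(0, 5), (0, 8), (2, 2), (2, 11), (7, 0), (10, 3), (10, 10)}; affine count = 7; |E(F_13)| = 8.

Discriminant check: Δ ∝ 4a³ + 27b² = 4·5³ + 27·12² = 4·125 + 27·144 ≡ 7 (mod 13). Nonzero ⇒ E is nonsingular.
For each x ∈ F_13, compute rhs = x³ + 5·x + 12 mod 13, then count y ∈ F_13 with y² ≡ rhs.
  x = 0: rhs = 12, matching y values: 5, 8 (2 points).
  x = 1: rhs = 5, matching y values: none (0 points).
  x = 2: rhs = 4, matching y values: 2, 11 (2 points).
  x = 3: rhs = 2, matching y values: none (0 points).
  x = 4: rhs = 5, matching y values: none (0 points).
  x = 5: rhs = 6, matching y values: none (0 points).
  x = 6: rhs = 11, matching y values: none (0 points).
  x = 7: rhs = 0, matching y values: 0 (1 points).
  x = 8: rhs = 5, matching y values: none (0 points).
  x = 9: rhs = 6, matching y values: none (0 points).
  x = 10: rhs = 9, matching y values: 3, 10 (2 points).
  x = 11: rhs = 7, matching y values: none (0 points).
  x = 12: rhs = 6, matching y values: none (0 points).
Total affine count: 7.
Full point count |E(F_13)| = 7 + 1 = 8.
Hasse bound: |8 − (13+1)| = |-6| = 6 ≤ 2√13 ≈ 7.2111 ✓.


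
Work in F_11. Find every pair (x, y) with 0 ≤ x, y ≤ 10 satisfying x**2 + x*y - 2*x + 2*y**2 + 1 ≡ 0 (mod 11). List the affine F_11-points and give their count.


Affine F_11-points: {(0, 4), (0, 7), (1, 0), (1, 5), (6, 1), (6, 7), (7, 5), (7, 8), (9, 4), (9, 8)}; count = 10.

For each of the 121 pairs (x, y) ∈ F_11², evaluate f(x, y) mod 11. Record the zeros.
  x = 0: [0↦1, 1↦3, 2↦9, 3↦8, 4↦0, 5↦7, 6↦7, 7↦0, 8↦8, 9↦9, 10↦3]  zeros at y ∈ {4, 7}
  x = 1: [0↦0, 1↦3, 2↦10, 3↦10, 4↦3, 5↦0, 6↦1, 7↦6, 8↦4, 9↦6, 10↦1]  zeros at y ∈ {0, 5}
  x = 2: [0↦1, 1↦5, 2↦2, 3↦3, 4↦8, 5↦6, 6↦8, 7↦3, 8↦2, 9↦5, 10↦1]  zeros at y ∈ ∅
  x = 3: [0↦4, 1↦9, 2↦7, 3↦9, 4↦4, 5↦3, 6↦6, 7↦2, 8↦2, 9↦6, 10↦3]  zeros at y ∈ ∅
  x = 4: [0↦9, 1↦4, 2↦3, 3↦6, 4↦2, 5↦2, 6↦6, 7↦3, 8↦4, 9↦9, 10↦7]  zeros at y ∈ ∅
  x = 5: [0↦5, 1↦1, 2↦1, 3↦5, 4↦2, 5↦3, 6↦8, 7↦6, 8↦8, 9↦3, 10↦2]  zeros at y ∈ ∅
  x = 6: [0↦3, 1↦0, 2↦1, 3↦6, 4↦4, 5↦6, 6↦1, 7↦0, 8↦3, 9↦10, 10↦10]  zeros at y ∈ {1, 7}
  x = 7: [0↦3, 1↦1, 2↦3, 3↦9, 4↦8, 5↦0, 6↦7, 7↦7, 8↦0, 9↦8, 10↦9]  zeros at y ∈ {5, 8}
  x = 8: [0↦5, 1↦4, 2↦7, 3↦3, 4↦3, 5↦7, 6↦4, 7↦5, 8↦10, 9↦8, 10↦10]  zeros at y ∈ ∅
  x = 9: [0↦9, 1↦9, 2↦2, 3↦10, 4↦0, 5↦5, 6↦3, 7↦5, 8↦0, 9↦10, 10↦2]  zeros at y ∈ {4, 8}
  x = 10: [0↦4, 1↦5, 2↦10, 3↦8, 4↦10, 5↦5, 6↦4, 7↦7, 8↦3, 9↦3, 10↦7]  zeros at y ∈ ∅
Collecting zeros: affine points = {(0, 4), (0, 7), (1, 0), (1, 5), (6, 1), (6, 7), (7, 5), (7, 8), (9, 4), (9, 8)}.
Total count |C(F_11)_aff| = 10.


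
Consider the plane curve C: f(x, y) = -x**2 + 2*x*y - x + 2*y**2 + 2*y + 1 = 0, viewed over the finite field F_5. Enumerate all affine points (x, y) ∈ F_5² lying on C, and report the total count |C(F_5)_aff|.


Affine F_5-points: {(0, 1), (0, 3), (1, 1), (1, 2), (2, 0), (2, 2)}; count = 6.

For each of the 25 pairs (x, y) ∈ F_5², evaluate f(x, y) mod 5. Record the zeros.
  x = 0: [0↦1, 1↦0, 2↦3, 3↦0, 4↦1]  zeros at y ∈ {1, 3}
  x = 1: [0↦4, 1↦0, 2↦0, 3↦4, 4↦2]  zeros at y ∈ {1, 2}
  x = 2: [0↦0, 1↦3, 2↦0, 3↦1, 4↦1]  zeros at y ∈ {0, 2}
  x = 3: [0↦4, 1↦4, 2↦3, 3↦1, 4↦3]  zeros at y ∈ ∅
  x = 4: [0↦1, 1↦3, 2↦4, 3↦4, 4↦3]  zeros at y ∈ ∅
Collecting zeros: affine points = {(0, 1), (0, 3), (1, 1), (1, 2), (2, 0), (2, 2)}.
Total count |C(F_5)_aff| = 6.


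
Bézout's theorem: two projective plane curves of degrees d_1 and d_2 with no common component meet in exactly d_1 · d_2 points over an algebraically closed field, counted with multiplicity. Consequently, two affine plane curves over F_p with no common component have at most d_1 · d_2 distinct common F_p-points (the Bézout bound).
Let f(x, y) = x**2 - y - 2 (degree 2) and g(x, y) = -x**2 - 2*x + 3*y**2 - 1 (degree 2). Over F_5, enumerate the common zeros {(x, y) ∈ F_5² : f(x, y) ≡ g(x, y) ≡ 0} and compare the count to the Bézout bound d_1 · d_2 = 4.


Common zeros: ∅; count = 0; Bézout bound = 4.

deg(f) = 2, deg(g) = 2, so Bézout bound = 4.
Scan x ∈ F_5. For each x, list the y ∈ F_5 with f(x, y) ≡ 0 and those with g(x, y) ≡ 0 (mod 5); the common zeros in that column are the intersection.
  x = 0: f ≡ 0 at y ∈ {3}; g ≡ 0 at y ∈ ∅; common: ∅.
  x = 1: f ≡ 0 at y ∈ {4}; g ≡ 0 at y ∈ ∅; common: ∅.
  x = 2: f ≡ 0 at y ∈ {2}; g ≡ 0 at y ∈ ∅; common: ∅.
  x = 3: f ≡ 0 at y ∈ {2}; g ≡ 0 at y ∈ ∅; common: ∅.
  x = 4: f ≡ 0 at y ∈ {4}; g ≡ 0 at y ∈ {0}; common: ∅.
Collecting: common zeros = ∅, so the count is 0.
Comparison with the Bézout bound: 0 ≤ 4 = deg(f)·deg(g), as expected for curves with no common component (the affine F_5-count falls short of the bound because intersections may lie at infinity, over extension fields, or carry multiplicity).


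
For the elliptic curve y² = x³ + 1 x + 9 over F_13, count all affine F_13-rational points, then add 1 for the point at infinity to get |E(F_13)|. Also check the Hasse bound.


Affine points = {(0, 3), (0, 10), (3, 0), (4, 5), (4, 8), (5, 3), (5, 10), (6, 6), (6, 7), (8, 3), (8, 10), (11, 5), (11, 8)}; affine count = 13; |E(F_13)| = 14.

Discriminant check: Δ ∝ 4a³ + 27b² = 4·1³ + 27·9² = 4·1 + 27·81 ≡ 7 (mod 13). Nonzero ⇒ E is nonsingular.
For each x ∈ F_13, compute rhs = x³ + 1·x + 9 mod 13, then count y ∈ F_13 with y² ≡ rhs.
  x = 0: rhs = 9, matching y values: 3, 10 (2 points).
  x = 1: rhs = 11, matching y values: none (0 points).
  x = 2: rhs = 6, matching y values: none (0 points).
  x = 3: rhs = 0, matching y values: 0 (1 points).
  x = 4: rhs = 12, matching y values: 5, 8 (2 points).
  x = 5: rhs = 9, matching y values: 3, 10 (2 points).
  x = 6: rhs = 10, matching y values: 6, 7 (2 points).
  x = 7: rhs = 8, matching y values: none (0 points).
  x = 8: rhs = 9, matching y values: 3, 10 (2 points).
  x = 9: rhs = 6, matching y values: none (0 points).
  x = 10: rhs = 5, matching y values: none (0 points).
  x = 11: rhs = 12, matching y values: 5, 8 (2 points).
  x = 12: rhs = 7, matching y values: none (0 points).
Total affine count: 13.
Full point count |E(F_13)| = 13 + 1 = 14.
Hasse bound: |14 − (13+1)| = |0| = 0 ≤ 2√13 ≈ 7.2111 ✓.


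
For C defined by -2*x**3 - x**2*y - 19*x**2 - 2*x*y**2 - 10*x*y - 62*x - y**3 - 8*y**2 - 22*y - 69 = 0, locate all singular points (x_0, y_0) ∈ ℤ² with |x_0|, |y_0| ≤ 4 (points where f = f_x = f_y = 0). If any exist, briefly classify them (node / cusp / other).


Singular points: {(-3, -1)}; classification: cusp.

Compute partial derivatives:
  f_x = -6*x**2 - 2*x*y - 38*x - 2*y**2 - 10*y - 62.
  f_y = -x**2 - 4*x*y - 10*x - 3*y**2 - 16*y - 22.
Scan x_0 ∈ {−4, ..., 4}. For each x_0, f_y(x_0, y) is a polynomial in y; find its integer roots y ∈ {−4, ..., 4}, then test f_x and f at those candidates.
  x = -4: f_y(-4, y) = 2 - 3*y**2; no integer root y with |y| ≤ 4.
  x = -3: f_y(-3, y) = -3*y**2 - 4*y - 1; vanishes at y ∈ {-1}. (-3, -1): f_x = 0, f = 0 — SINGULAR.
  x = -2: f_y(-2, y) = -3*y**2 - 8*y - 6; no integer root y with |y| ≤ 4.
  x = -1: f_y(-1, y) = -3*y**2 - 12*y - 13; no integer root y with |y| ≤ 4.
  x = 0: f_y(0, y) = -3*y**2 - 16*y - 22; no integer root y with |y| ≤ 4.
  x = 1: f_y(1, y) = -3*y**2 - 20*y - 33; vanishes at y ∈ {-3}. (1, -3): f_x = -88 ≠ 0.
  x = 2: f_y(2, y) = -3*y**2 - 24*y - 46; no integer root y with |y| ≤ 4.
  x = 3: f_y(3, y) = -3*y**2 - 28*y - 61; no integer root y with |y| ≤ 4.
  x = 4: f_y(4, y) = -3*y**2 - 32*y - 78; no integer root y with |y| ≤ 4.
Only singular point on the grid: (-3, -1).
Classify: substitute x = -3 + u, y = -1 + v and expand: f = -2*u**3 - u**2*v - 2*u*v**2 - v**3 + v**2.
No constant or linear terms (consistent with a singular point). Quadratic part: v**2. Cubic part: -2*u**3 - u**2*v - 2*u*v**2 - v**3.
The quadratic part v**2 is a perfect square, so there is a single (double) tangent line v = 0, i.e. y = -1. Restricting the cubic part to that line (v = 0) leaves -2*u**3 ≠ 0, so f is not divisible by v and the branch is v² ≈ 2*u**3 to lowest order — this is a cusp.
Classification: cusp.


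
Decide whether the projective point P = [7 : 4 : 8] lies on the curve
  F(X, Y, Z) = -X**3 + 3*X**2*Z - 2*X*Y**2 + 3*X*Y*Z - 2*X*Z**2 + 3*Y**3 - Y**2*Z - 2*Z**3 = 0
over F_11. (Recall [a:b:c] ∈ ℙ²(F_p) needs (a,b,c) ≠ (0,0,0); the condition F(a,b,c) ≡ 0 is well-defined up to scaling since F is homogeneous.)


F(7,4,8) ≡ 8 (mod 11); P is NOT on the curve.

Evaluate F(7, 4, 8) term-by-term (mod 11).
  -X**3 ↦ -1·343·1·1 = -343
  3*X**2*Z ↦ 3·49·1·8 = 1176
  -2*X*Y**2 ↦ -2·7·16·1 = -224
  3*X*Y*Z ↦ 3·7·4·8 = 672
  -2*X*Z**2 ↦ -2·7·1·64 = -896
  3*Y**3 ↦ 3·1·64·1 = 192
  -Y**2*Z ↦ -1·1·16·8 = -128
  -2*Z**3 ↦ -2·1·1·512 = -1024
Sum: F(7, 4, 8) = (-343) + (1176) + (-224) + (672) + (-896) + (192) + (-128) + (-1024) = -575.
Reducing mod 11: -575 ≡ 8 (mod 11).
Since F(a, b, c) ≡ 8 ≠ 0 (mod 11), P does NOT lie on the curve.


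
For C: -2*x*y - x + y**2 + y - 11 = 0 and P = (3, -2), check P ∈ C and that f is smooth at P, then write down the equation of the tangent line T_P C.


Tangent line at P: 3*x - 9*y - 27 = 0.

Step 1: f(3, -2) = 0, so P lies on C.
Step 2: partial derivatives
  f_x(x, y) = -2*y - 1, f_y(x, y) = -2*x + 2*y + 1.
  f_x(P) = 3, f_y(P) = -9 (gradient nonzero, so P is smooth).
Step 3: tangent line at P: 3·(x − 3) + -9·(y − -2) = 0.
Expanding: 3*x - 9*y - 27 = 0.


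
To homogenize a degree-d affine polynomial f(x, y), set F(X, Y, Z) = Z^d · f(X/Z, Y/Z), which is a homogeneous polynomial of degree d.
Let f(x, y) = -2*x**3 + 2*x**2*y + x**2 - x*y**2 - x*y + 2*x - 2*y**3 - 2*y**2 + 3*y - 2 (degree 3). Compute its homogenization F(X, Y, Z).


F(X, Y, Z) = -2*X**3 + 2*X**2*Y + X**2*Z - X*Y**2 - X*Y*Z + 2*X*Z**2 - 2*Y**3 - 2*Y**2*Z + 3*Y*Z**2 - 2*Z**3

deg(f) = 3.
Substitute x = X/Z, y = Y/Z into f, then multiply by Z^3.
  monomial -2·x^3·y^0 ↦ -2·X^3·Y^0·Z^0.
  monomial 2·x^2·y^1 ↦ 2·X^2·Y^1·Z^0.
  monomial 1·x^2·y^0 ↦ 1·X^2·Y^0·Z^1.
  monomial -1·x^1·y^2 ↦ -1·X^1·Y^2·Z^0.
  monomial -1·x^1·y^1 ↦ -1·X^1·Y^1·Z^1.
  monomial 2·x^1·y^0 ↦ 2·X^1·Y^0·Z^2.
  monomial -2·x^0·y^3 ↦ -2·X^0·Y^3·Z^0.
  monomial -2·x^0·y^2 ↦ -2·X^0·Y^2·Z^1.
  monomial 3·x^0·y^1 ↦ 3·X^0·Y^1·Z^2.
  monomial -2·x^0·y^0 ↦ -2·X^0·Y^0·Z^3.
Collecting: F(X, Y, Z) = -2*X**3 + 2*X**2*Y + X**2*Z - X*Y**2 - X*Y*Z + 2*X*Z**2 - 2*Y**3 - 2*Y**2*Z + 3*Y*Z**2 - 2*Z**3.


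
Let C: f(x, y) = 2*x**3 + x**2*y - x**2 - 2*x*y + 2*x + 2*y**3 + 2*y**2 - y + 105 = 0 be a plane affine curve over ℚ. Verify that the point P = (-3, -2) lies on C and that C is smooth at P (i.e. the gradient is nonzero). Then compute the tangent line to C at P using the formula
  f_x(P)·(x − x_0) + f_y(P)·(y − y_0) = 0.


Tangent line at P: 78*x + 30*y + 294 = 0.

Step 1: f(-3, -2) = 0, so P lies on C.
Step 2: partial derivatives
  f_x(x, y) = 6*x**2 + 2*x*y - 2*x - 2*y + 2, f_y(x, y) = x**2 - 2*x + 6*y**2 + 4*y - 1.
  f_x(P) = 78, f_y(P) = 30 (gradient nonzero, so P is smooth).
Step 3: tangent line at P: 78·(x − -3) + 30·(y − -2) = 0.
Expanding: 78*x + 30*y + 294 = 0.


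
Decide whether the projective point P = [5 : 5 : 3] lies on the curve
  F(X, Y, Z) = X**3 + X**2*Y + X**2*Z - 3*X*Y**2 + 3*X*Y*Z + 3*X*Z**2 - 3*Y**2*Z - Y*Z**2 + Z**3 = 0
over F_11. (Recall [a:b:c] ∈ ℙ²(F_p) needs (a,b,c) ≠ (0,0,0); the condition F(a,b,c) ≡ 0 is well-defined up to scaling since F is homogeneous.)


F(5,5,3) ≡ 1 (mod 11); P is NOT on the curve.

Evaluate F(5, 5, 3) term-by-term (mod 11).
  X**3 ↦ 1·125·1·1 = 125
  X**2*Y ↦ 1·25·5·1 = 125
  X**2*Z ↦ 1·25·1·3 = 75
  -3*X*Y**2 ↦ -3·5·25·1 = -375
  3*X*Y*Z ↦ 3·5·5·3 = 225
  3*X*Z**2 ↦ 3·5·1·9 = 135
  -3*Y**2*Z ↦ -3·1·25·3 = -225
  -Y*Z**2 ↦ -1·1·5·9 = -45
  Z**3 ↦ 1·1·1·27 = 27
Sum: F(5, 5, 3) = (125) + (125) + (75) + (-375) + (225) + (135) + (-225) + (-45) + (27) = 67.
Reducing mod 11: 67 ≡ 1 (mod 11).
Since F(a, b, c) ≡ 1 ≠ 0 (mod 11), P does NOT lie on the curve.


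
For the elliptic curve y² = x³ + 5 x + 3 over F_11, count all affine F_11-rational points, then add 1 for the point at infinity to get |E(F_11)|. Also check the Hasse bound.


Affine points = {(0, 5), (0, 6), (1, 3), (1, 8), (3, 1), (3, 10), (8, 4), (8, 7)}; affine count = 8; |E(F_11)| = 9.

Discriminant check: Δ ∝ 4a³ + 27b² = 4·5³ + 27·3² = 4·125 + 27·9 ≡ 6 (mod 11). Nonzero ⇒ E is nonsingular.
For each x ∈ F_11, compute rhs = x³ + 5·x + 3 mod 11, then count y ∈ F_11 with y² ≡ rhs.
  x = 0: rhs = 3, matching y values: 5, 6 (2 points).
  x = 1: rhs = 9, matching y values: 3, 8 (2 points).
  x = 2: rhs = 10, matching y values: none (0 points).
  x = 3: rhs = 1, matching y values: 1, 10 (2 points).
  x = 4: rhs = 10, matching y values: none (0 points).
  x = 5: rhs = 10, matching y values: none (0 points).
  x = 6: rhs = 7, matching y values: none (0 points).
  x = 7: rhs = 7, matching y values: none (0 points).
  x = 8: rhs = 5, matching y values: 4, 7 (2 points).
  x = 9: rhs = 7, matching y values: none (0 points).
  x = 10: rhs = 8, matching y values: none (0 points).
Total affine count: 8.
Full point count |E(F_11)| = 8 + 1 = 9.
Hasse bound: |9 − (11+1)| = |-3| = 3 ≤ 2√11 ≈ 6.6332 ✓.


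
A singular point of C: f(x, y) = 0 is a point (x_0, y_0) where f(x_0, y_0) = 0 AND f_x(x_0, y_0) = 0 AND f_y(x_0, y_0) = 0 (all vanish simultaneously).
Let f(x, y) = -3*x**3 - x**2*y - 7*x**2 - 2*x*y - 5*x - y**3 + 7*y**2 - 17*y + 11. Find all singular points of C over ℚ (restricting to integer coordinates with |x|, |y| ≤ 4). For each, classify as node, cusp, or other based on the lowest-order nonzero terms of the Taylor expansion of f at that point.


Singular points: {(-1, 2)}; classification: cusp.

Compute partial derivatives:
  f_x = -9*x**2 - 2*x*y - 14*x - 2*y - 5.
  f_y = -x**2 - 2*x - 3*y**2 + 14*y - 17.
Scan x_0 ∈ {−4, ..., 4}. For each x_0, f_y(x_0, y) is a polynomial in y; find its integer roots y ∈ {−4, ..., 4}, then test f_x and f at those candidates.
  x = -4: f_y(-4, y) = -3*y**2 + 14*y - 25; no integer root y with |y| ≤ 4.
  x = -3: f_y(-3, y) = -3*y**2 + 14*y - 20; no integer root y with |y| ≤ 4.
  x = -2: f_y(-2, y) = -3*y**2 + 14*y - 17; no integer root y with |y| ≤ 4.
  x = -1: f_y(-1, y) = -3*y**2 + 14*y - 16; vanishes at y ∈ {2}. (-1, 2): f_x = 0, f = 0 — SINGULAR.
  x = 0: f_y(0, y) = -3*y**2 + 14*y - 17; no integer root y with |y| ≤ 4.
  x = 1: f_y(1, y) = -3*y**2 + 14*y - 20; no integer root y with |y| ≤ 4.
  x = 2: f_y(2, y) = -3*y**2 + 14*y - 25; no integer root y with |y| ≤ 4.
  x = 3: f_y(3, y) = -3*y**2 + 14*y - 32; no integer root y with |y| ≤ 4.
  x = 4: f_y(4, y) = -3*y**2 + 14*y - 41; no integer root y with |y| ≤ 4.
Only singular point on the grid: (-1, 2).
Classify: substitute x = -1 + u, y = 2 + v and expand: f = -3*u**3 - u**2*v - v**3 + v**2.
No constant or linear terms (consistent with a singular point). Quadratic part: v**2. Cubic part: -3*u**3 - u**2*v - v**3.
The quadratic part v**2 is a perfect square, so there is a single (double) tangent line v = 0, i.e. y = 2. Restricting the cubic part to that line (v = 0) leaves -3*u**3 ≠ 0, so f is not divisible by v and the branch is v² ≈ 3*u**3 to lowest order — this is a cusp.
Classification: cusp.


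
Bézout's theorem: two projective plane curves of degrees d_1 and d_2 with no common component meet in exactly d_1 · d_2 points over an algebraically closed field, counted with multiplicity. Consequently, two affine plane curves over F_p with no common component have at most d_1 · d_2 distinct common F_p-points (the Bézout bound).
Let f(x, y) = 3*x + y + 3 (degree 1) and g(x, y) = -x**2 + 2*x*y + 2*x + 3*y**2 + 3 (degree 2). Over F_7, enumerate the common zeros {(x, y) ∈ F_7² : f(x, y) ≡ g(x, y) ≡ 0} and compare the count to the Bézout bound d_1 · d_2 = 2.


Common zeros: {(2, 5), (6, 0)}; count = 2; Bézout bound = 2.

deg(f) = 1, deg(g) = 2, so Bézout bound = 2.
Scan x ∈ F_7. For each x, list the y ∈ F_7 with f(x, y) ≡ 0 and those with g(x, y) ≡ 0 (mod 7); the common zeros in that column are the intersection.
  x = 0: f ≡ 0 at y ∈ {4}; g ≡ 0 at y ∈ ∅; common: ∅.
  x = 1: f ≡ 0 at y ∈ {1}; g ≡ 0 at y ∈ ∅; common: ∅.
  x = 2: f ≡ 0 at y ∈ {5}; g ≡ 0 at y ∈ {3, 5}; common: {5}.
  x = 3: f ≡ 0 at y ∈ {2}; g ≡ 0 at y ∈ {0, 5}; common: ∅.
  x = 4: f ≡ 0 at y ∈ {6}; g ≡ 0 at y ∈ ∅; common: ∅.
  x = 5: f ≡ 0 at y ∈ {3}; g ≡ 0 at y ∈ ∅; common: ∅.
  x = 6: f ≡ 0 at y ∈ {0}; g ≡ 0 at y ∈ {0, 3}; common: {0}.
Collecting: common zeros = {(2, 5), (6, 0)}, so the count is 2.
Comparison with the Bézout bound: 2 ≤ 2 = deg(f)·deg(g), as expected for curves with no common component (the bound is attained).


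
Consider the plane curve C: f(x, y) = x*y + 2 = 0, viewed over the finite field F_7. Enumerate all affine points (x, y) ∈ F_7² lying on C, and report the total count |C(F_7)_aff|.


Affine F_7-points: {(1, 5), (2, 6), (3, 4), (4, 3), (5, 1), (6, 2)}; count = 6.

For each of the 49 pairs (x, y) ∈ F_7², evaluate f(x, y) mod 7. Record the zeros.
  x = 0: [0↦2, 1↦2, 2↦2, 3↦2, 4↦2, 5↦2, 6↦2]  zeros at y ∈ ∅
  x = 1: [0↦2, 1↦3, 2↦4, 3↦5, 4↦6, 5↦0, 6↦1]  zeros at y ∈ {5}
  x = 2: [0↦2, 1↦4, 2↦6, 3↦1, 4↦3, 5↦5, 6↦0]  zeros at y ∈ {6}
  x = 3: [0↦2, 1↦5, 2↦1, 3↦4, 4↦0, 5↦3, 6↦6]  zeros at y ∈ {4}
  x = 4: [0↦2, 1↦6, 2↦3, 3↦0, 4↦4, 5↦1, 6↦5]  zeros at y ∈ {3}
  x = 5: [0↦2, 1↦0, 2↦5, 3↦3, 4↦1, 5↦6, 6↦4]  zeros at y ∈ {1}
  x = 6: [0↦2, 1↦1, 2↦0, 3↦6, 4↦5, 5↦4, 6↦3]  zeros at y ∈ {2}
Collecting zeros: affine points = {(1, 5), (2, 6), (3, 4), (4, 3), (5, 1), (6, 2)}.
Total count |C(F_7)_aff| = 6.


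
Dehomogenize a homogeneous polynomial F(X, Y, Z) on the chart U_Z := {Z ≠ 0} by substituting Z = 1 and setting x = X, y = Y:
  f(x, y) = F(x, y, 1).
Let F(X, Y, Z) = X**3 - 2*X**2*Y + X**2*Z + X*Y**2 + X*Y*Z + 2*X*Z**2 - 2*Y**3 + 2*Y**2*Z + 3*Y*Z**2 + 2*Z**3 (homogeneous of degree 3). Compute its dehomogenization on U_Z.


f(x, y) = x**3 - 2*x**2*y + x**2 + x*y**2 + x*y + 2*x - 2*y**3 + 2*y**2 + 3*y + 2

On U_Z we set Z = 1. Each monomial c·X^i·Y^j·Z^k in F becomes c·x^i·y^j·1^k = c·x^i·y^j.
Substituting Z = 1: F(X, Y, 1) = x**3 - 2*x**2*y + x**2 + x*y**2 + x*y + 2*x - 2*y**3 + 2*y**2 + 3*y + 2.
Note: deg(f) ≤ deg(F) = 3; strict inequality happens when F is divisible by Z (lost terms).


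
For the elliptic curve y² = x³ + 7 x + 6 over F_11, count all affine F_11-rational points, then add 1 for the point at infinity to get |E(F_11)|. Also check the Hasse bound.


Affine points = {(1, 5), (1, 6), (5, 1), (5, 10), (6, 0), (10, 3), (10, 8)}; affine count = 7; |E(F_11)| = 8.

Discriminant check: Δ ∝ 4a³ + 27b² = 4·7³ + 27·6² = 4·343 + 27·36 ≡ 1 (mod 11). Nonzero ⇒ E is nonsingular.
For each x ∈ F_11, compute rhs = x³ + 7·x + 6 mod 11, then count y ∈ F_11 with y² ≡ rhs.
  x = 0: rhs = 6, matching y values: none (0 points).
  x = 1: rhs = 3, matching y values: 5, 6 (2 points).
  x = 2: rhs = 6, matching y values: none (0 points).
  x = 3: rhs = 10, matching y values: none (0 points).
  x = 4: rhs = 10, matching y values: none (0 points).
  x = 5: rhs = 1, matching y values: 1, 10 (2 points).
  x = 6: rhs = 0, matching y values: 0 (1 points).
  x = 7: rhs = 2, matching y values: none (0 points).
  x = 8: rhs = 2, matching y values: none (0 points).
  x = 9: rhs = 6, matching y values: none (0 points).
  x = 10: rhs = 9, matching y values: 3, 8 (2 points).
Total affine count: 7.
Full point count |E(F_11)| = 7 + 1 = 8.
Hasse bound: |8 − (11+1)| = |-4| = 4 ≤ 2√11 ≈ 6.6332 ✓.


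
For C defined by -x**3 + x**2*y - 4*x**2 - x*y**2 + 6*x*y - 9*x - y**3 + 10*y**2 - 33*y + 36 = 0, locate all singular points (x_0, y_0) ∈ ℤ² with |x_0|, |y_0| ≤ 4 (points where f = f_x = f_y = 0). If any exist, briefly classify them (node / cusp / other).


Singular points: {(0, 3)}; classification: node.

Compute partial derivatives:
  f_x = -3*x**2 + 2*x*y - 8*x - y**2 + 6*y - 9.
  f_y = x**2 - 2*x*y + 6*x - 3*y**2 + 20*y - 33.
Scan x_0 ∈ {−4, ..., 4}. For each x_0, f_y(x_0, y) is a polynomial in y; find its integer roots y ∈ {−4, ..., 4}, then test f_x and f at those candidates.
  x = -4: f_y(-4, y) = -3*y**2 + 28*y - 41; no integer root y with |y| ≤ 4.
  x = -3: f_y(-3, y) = -3*y**2 + 26*y - 42; no integer root y with |y| ≤ 4.
  x = -2: f_y(-2, y) = -3*y**2 + 24*y - 41; no integer root y with |y| ≤ 4.
  x = -1: f_y(-1, y) = -3*y**2 + 22*y - 38; no integer root y with |y| ≤ 4.
  x = 0: f_y(0, y) = -3*y**2 + 20*y - 33; vanishes at y ∈ {3}. (0, 3): f_x = 0, f = 0 — SINGULAR.
  x = 1: f_y(1, y) = -3*y**2 + 18*y - 26; no integer root y with |y| ≤ 4.
  x = 2: f_y(2, y) = -3*y**2 + 16*y - 17; no integer root y with |y| ≤ 4.
  x = 3: f_y(3, y) = -3*y**2 + 14*y - 6; no integer root y with |y| ≤ 4.
  x = 4: f_y(4, y) = -3*y**2 + 12*y + 7; no integer root y with |y| ≤ 4.
Only singular point on the grid: (0, 3).
Classify: substitute x = 0 + u, y = 3 + v and expand: f = -u**3 + u**2*v - u**2 - u*v**2 - v**3 + v**2.
No constant or linear terms (consistent with a singular point). Quadratic part: -u**2 + v**2. Cubic part: -u**3 + u**2*v - u*v**2 - v**3.
The quadratic part v**2 - u**2 = (v − u)(v + u) splits into two distinct linear factors, so there are two distinct tangent lines y − 3 = ±(x − 0) — this is a node (ordinary double point).
Classification: node.


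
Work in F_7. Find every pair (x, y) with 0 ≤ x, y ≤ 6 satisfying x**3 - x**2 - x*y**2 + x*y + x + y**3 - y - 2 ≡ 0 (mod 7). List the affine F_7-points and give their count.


Affine F_7-points: {(2, 5), (2, 6), (4, 6)}; count = 3.

For each of the 49 pairs (x, y) ∈ F_7², evaluate f(x, y) mod 7. Record the zeros.
  x = 0: [0↦5, 1↦5, 2↦4, 3↦1, 4↦2, 5↦6, 6↦5]  zeros at y ∈ ∅
  x = 1: [0↦6, 1↦6, 2↦3, 3↦3, 4↦5, 5↦1, 6↦4]  zeros at y ∈ ∅
  x = 2: [0↦4, 1↦4, 2↦6, 3↦2, 4↦5, 5↦0, 6↦0]  zeros at y ∈ {5, 6}
  x = 3: [0↦5, 1↦5, 2↦5, 3↦4, 4↦1, 5↦2, 6↦6]  zeros at y ∈ ∅
  x = 4: [0↦1, 1↦1, 2↦6, 3↦1, 4↦6, 5↦6, 6↦0]  zeros at y ∈ {6}
  x = 5: [0↦5, 1↦5, 2↦1, 3↦6, 4↦5, 5↦4, 6↦2]  zeros at y ∈ ∅
  x = 6: [0↦2, 1↦2, 2↦3, 3↦4, 4↦4, 5↦2, 6↦4]  zeros at y ∈ ∅
Collecting zeros: affine points = {(2, 5), (2, 6), (4, 6)}.
Total count |C(F_7)_aff| = 3.


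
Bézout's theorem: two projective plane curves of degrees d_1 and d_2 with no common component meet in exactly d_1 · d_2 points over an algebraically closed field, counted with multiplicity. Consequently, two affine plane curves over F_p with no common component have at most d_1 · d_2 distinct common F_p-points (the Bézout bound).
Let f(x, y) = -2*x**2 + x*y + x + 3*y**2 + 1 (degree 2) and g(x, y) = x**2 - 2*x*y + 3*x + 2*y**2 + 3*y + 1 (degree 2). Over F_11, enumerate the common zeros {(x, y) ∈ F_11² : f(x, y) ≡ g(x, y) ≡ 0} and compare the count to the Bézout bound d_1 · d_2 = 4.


Common zeros: {(1, 7)}; count = 1; Bézout bound = 4.

deg(f) = 2, deg(g) = 2, so Bézout bound = 4.
Scan x ∈ F_11. For each x, list the y ∈ F_11 with f(x, y) ≡ 0 and those with g(x, y) ≡ 0 (mod 11); the common zeros in that column are the intersection.
  x = 0: f ≡ 0 at y ∈ ∅; g ≡ 0 at y ∈ {5, 10}; common: ∅.
  x = 1: f ≡ 0 at y ∈ {0, 7}; g ≡ 0 at y ∈ {7, 9}; common: {7}.
  x = 2: f ≡ 0 at y ∈ {1, 2}; g ≡ 0 at y ∈ {0, 6}; common: ∅.
  x = 3: f ≡ 0 at y ∈ {3, 7}; g ≡ 0 at y ∈ {9}; common: ∅.
  x = 4: f ≡ 0 at y ∈ ∅; g ≡ 0 at y ∈ ∅; common: ∅.
  x = 5: f ≡ 0 at y ∈ {0, 2}; g ≡ 0 at y ∈ ∅; common: ∅.
  x = 6: f ≡ 0 at y ∈ ∅; g ≡ 0 at y ∈ {0, 10}; common: ∅.
  x = 7: f ≡ 0 at y ∈ ∅; g ≡ 0 at y ∈ {5, 6}; common: ∅.
  x = 8: f ≡ 0 at y ∈ ∅; g ≡ 0 at y ∈ ∅; common: ∅.
  x = 9: f ≡ 0 at y ∈ ∅; g ≡ 0 at y ∈ ∅; common: ∅.
  x = 10: f ≡ 0 at y ∈ {1, 3}; g ≡ 0 at y ∈ {7}; common: ∅.
Collecting: common zeros = {(1, 7)}, so the count is 1.
Comparison with the Bézout bound: 1 ≤ 4 = deg(f)·deg(g), as expected for curves with no common component (the affine F_11-count falls short of the bound because intersections may lie at infinity, over extension fields, or carry multiplicity).


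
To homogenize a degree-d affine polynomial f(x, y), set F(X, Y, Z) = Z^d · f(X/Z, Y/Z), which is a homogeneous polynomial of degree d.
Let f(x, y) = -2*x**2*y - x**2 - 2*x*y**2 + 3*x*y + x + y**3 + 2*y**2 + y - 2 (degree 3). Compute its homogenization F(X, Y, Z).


F(X, Y, Z) = -2*X**2*Y - X**2*Z - 2*X*Y**2 + 3*X*Y*Z + X*Z**2 + Y**3 + 2*Y**2*Z + Y*Z**2 - 2*Z**3

deg(f) = 3.
Substitute x = X/Z, y = Y/Z into f, then multiply by Z^3.
  monomial -2·x^2·y^1 ↦ -2·X^2·Y^1·Z^0.
  monomial -1·x^2·y^0 ↦ -1·X^2·Y^0·Z^1.
  monomial -2·x^1·y^2 ↦ -2·X^1·Y^2·Z^0.
  monomial 3·x^1·y^1 ↦ 3·X^1·Y^1·Z^1.
  monomial 1·x^1·y^0 ↦ 1·X^1·Y^0·Z^2.
  monomial 1·x^0·y^3 ↦ 1·X^0·Y^3·Z^0.
  monomial 2·x^0·y^2 ↦ 2·X^0·Y^2·Z^1.
  monomial 1·x^0·y^1 ↦ 1·X^0·Y^1·Z^2.
  monomial -2·x^0·y^0 ↦ -2·X^0·Y^0·Z^3.
Collecting: F(X, Y, Z) = -2*X**2*Y - X**2*Z - 2*X*Y**2 + 3*X*Y*Z + X*Z**2 + Y**3 + 2*Y**2*Z + Y*Z**2 - 2*Z**3.


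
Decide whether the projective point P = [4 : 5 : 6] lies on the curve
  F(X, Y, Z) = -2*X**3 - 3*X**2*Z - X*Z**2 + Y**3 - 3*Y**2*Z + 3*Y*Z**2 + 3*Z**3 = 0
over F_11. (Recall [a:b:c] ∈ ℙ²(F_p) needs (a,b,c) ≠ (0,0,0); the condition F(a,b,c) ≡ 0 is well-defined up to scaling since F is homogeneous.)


F(4,5,6) ≡ 6 (mod 11); P is NOT on the curve.

Evaluate F(4, 5, 6) term-by-term (mod 11).
  -2*X**3 ↦ -2·64·1·1 = -128
  -3*X**2*Z ↦ -3·16·1·6 = -288
  -X*Z**2 ↦ -1·4·1·36 = -144
  Y**3 ↦ 1·1·125·1 = 125
  -3*Y**2*Z ↦ -3·1·25·6 = -450
  3*Y*Z**2 ↦ 3·1·5·36 = 540
  3*Z**3 ↦ 3·1·1·216 = 648
Sum: F(4, 5, 6) = (-128) + (-288) + (-144) + (125) + (-450) + (540) + (648) = 303.
Reducing mod 11: 303 ≡ 6 (mod 11).
Since F(a, b, c) ≡ 6 ≠ 0 (mod 11), P does NOT lie on the curve.
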